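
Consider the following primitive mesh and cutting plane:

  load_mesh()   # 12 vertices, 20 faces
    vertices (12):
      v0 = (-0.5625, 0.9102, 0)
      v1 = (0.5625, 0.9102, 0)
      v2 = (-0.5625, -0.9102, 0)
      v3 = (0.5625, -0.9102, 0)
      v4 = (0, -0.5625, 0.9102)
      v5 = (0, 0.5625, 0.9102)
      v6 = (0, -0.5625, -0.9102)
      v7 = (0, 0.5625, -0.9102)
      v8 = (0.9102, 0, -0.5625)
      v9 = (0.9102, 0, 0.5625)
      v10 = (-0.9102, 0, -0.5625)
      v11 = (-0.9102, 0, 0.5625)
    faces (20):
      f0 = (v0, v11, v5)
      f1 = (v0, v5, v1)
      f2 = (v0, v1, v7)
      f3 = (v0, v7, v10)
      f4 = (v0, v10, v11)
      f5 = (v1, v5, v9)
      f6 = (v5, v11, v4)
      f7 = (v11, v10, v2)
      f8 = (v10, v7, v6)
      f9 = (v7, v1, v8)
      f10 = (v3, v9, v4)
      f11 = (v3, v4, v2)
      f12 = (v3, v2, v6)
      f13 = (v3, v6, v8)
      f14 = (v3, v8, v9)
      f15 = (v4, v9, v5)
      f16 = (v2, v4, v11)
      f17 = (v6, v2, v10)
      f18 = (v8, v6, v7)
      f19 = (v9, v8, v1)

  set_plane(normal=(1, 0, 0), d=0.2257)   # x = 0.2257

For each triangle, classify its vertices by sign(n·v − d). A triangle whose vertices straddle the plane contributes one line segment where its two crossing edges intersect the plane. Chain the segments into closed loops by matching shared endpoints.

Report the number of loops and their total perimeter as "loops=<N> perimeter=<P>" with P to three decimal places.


Straddling triangles (10 of 20):
  (v0,v5,v1) [--+] → (0.2257, 0.702013, 0.544987)–(0.2257, 0.9102, 0)  len=0.5834
  (v0,v1,v7) [-+-] → (0.2257, 0.9102, 0)–(0.2257, 0.702013, -0.544987)  len=0.5834
  (v1,v5,v9) [+-+] → (0.2257, 0.702013, 0.544987)–(0.2257, 0.423018, 0.823982)  len=0.3946
  (v7,v1,v8) [-++] → (0.2257, 0.702013, -0.544987)–(0.2257, 0.423018, -0.823982)  len=0.3946
  (v3,v9,v4) [++-] → (0.2257, -0.423018, 0.823982)–(0.2257, -0.702013, 0.544987)  len=0.3946
  (v3,v4,v2) [+--] → (0.2257, -0.702013, 0.544987)–(0.2257, -0.9102, 0)  len=0.5834
  (v3,v2,v6) [+--] → (0.2257, -0.9102, 0)–(0.2257, -0.702013, -0.544987)  len=0.5834
  (v3,v6,v8) [+-+] → (0.2257, -0.702013, -0.544987)–(0.2257, -0.423018, -0.823982)  len=0.3946
  (v4,v9,v5) [-+-] → (0.2257, -0.423018, 0.823982)–(0.2257, 0.423018, 0.823982)  len=0.8460
  (v8,v6,v7) [+--] → (0.2257, -0.423018, -0.823982)–(0.2257, 0.423018, -0.823982)  len=0.8460

Chained into 1 loop(s):
  loop 1: 10 segments, perimeter = 5.6039
Total perimeter = 5.604

loops=1 perimeter=5.604


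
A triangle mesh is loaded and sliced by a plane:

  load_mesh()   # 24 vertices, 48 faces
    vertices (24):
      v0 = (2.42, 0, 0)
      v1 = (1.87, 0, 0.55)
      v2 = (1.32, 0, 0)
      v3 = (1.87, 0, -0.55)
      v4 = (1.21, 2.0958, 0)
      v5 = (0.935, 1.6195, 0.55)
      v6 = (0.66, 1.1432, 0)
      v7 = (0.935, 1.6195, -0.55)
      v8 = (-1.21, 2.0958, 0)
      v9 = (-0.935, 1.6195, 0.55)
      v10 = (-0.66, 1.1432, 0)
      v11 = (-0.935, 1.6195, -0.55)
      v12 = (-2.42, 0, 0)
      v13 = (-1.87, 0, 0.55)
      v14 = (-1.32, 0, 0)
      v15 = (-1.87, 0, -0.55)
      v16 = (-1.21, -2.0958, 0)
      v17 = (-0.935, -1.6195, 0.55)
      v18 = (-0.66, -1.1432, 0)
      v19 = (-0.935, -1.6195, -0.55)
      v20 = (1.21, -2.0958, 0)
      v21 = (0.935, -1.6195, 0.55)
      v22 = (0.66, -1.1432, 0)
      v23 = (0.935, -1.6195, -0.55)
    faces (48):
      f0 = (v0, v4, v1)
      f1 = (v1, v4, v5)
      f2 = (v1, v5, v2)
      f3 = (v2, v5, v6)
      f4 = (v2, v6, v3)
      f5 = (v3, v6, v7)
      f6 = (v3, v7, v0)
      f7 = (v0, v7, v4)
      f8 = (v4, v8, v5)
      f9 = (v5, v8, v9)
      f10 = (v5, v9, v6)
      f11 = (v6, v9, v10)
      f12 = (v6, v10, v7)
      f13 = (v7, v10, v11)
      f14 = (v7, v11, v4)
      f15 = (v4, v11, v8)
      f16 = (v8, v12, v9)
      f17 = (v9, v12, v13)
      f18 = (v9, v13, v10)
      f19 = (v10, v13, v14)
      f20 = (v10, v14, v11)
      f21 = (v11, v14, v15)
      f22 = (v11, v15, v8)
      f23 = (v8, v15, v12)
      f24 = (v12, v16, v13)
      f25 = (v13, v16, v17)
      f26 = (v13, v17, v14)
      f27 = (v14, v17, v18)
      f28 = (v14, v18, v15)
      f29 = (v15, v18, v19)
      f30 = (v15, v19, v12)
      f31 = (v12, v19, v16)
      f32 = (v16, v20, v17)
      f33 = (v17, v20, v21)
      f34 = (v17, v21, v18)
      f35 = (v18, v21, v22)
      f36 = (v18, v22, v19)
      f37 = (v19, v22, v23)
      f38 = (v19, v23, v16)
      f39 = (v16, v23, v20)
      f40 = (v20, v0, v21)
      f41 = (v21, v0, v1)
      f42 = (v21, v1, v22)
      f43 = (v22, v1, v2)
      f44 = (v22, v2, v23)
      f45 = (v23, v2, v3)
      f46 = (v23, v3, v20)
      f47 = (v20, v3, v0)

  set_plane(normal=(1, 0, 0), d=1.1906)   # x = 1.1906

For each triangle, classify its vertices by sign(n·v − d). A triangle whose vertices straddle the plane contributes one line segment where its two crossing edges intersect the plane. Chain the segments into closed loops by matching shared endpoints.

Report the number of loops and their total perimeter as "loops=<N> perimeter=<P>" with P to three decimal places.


loops=2 perimeter=8.695

Straddling triangles (20 of 48):
  (v1,v4,v5) [++-] → (1.1906, 2.0622, 0.0388)–(1.1906, 1.17678, 0.55)  len=1.0224
  (v1,v5,v2) [+-+] → (1.1906, 1.17678, 0.55)–(1.1906, 0.54432, 0.184857)  len=0.7303
  (v2,v5,v6) [+--] → (1.1906, 0.54432, 0.184857)–(1.1906, 0.224136, 0)  len=0.3697
  (v2,v6,v3) [+-+] → (1.1906, 0.224136, 0)–(1.1906, 0.641893, -0.241182)  len=0.4824
  (v3,v6,v7) [+--] → (1.1906, 0.641893, -0.241182)–(1.1906, 1.17678, -0.55)  len=0.6176
  (v3,v7,v0) [+-+] → (1.1906, 1.17678, -0.55)–(1.1906, 1.34075, -0.455333)  len=0.1893
  (v0,v7,v4) [+-+] → (1.1906, 1.34075, -0.455333)–(1.1906, 2.0622, -0.0388)  len=0.8331
  (v4,v8,v5) [+--] → (1.1906, 2.0958, 0)–(1.1906, 2.0622, 0.0388)  len=0.0513
  (v7,v11,v4) [--+] → (1.1906, 2.09149, -0.00497436)–(1.1906, 2.0622, -0.0388)  len=0.0447
  (v4,v11,v8) [+--] → (1.1906, 2.09149, -0.00497436)–(1.1906, 2.0958, 0)  len=0.0066
  (v16,v20,v17) [-+-] → (1.1906, -2.0958, 0)–(1.1906, -2.09149, 0.00497436)  len=0.0066
  (v17,v20,v21) [-+-] → (1.1906, -2.09149, 0.00497436)–(1.1906, -2.0622, 0.0388)  len=0.0447
  (v16,v23,v20) [--+] → (1.1906, -2.0622, -0.0388)–(1.1906, -2.0958, 0)  len=0.0513
  (v20,v0,v21) [++-] → (1.1906, -1.34075, 0.455333)–(1.1906, -2.0622, 0.0388)  len=0.8331
  (v21,v0,v1) [-++] → (1.1906, -1.34075, 0.455333)–(1.1906, -1.17678, 0.55)  len=0.1893
  (v21,v1,v22) [-+-] → (1.1906, -1.17678, 0.55)–(1.1906, -0.641893, 0.241182)  len=0.6176
  (v22,v1,v2) [-++] → (1.1906, -0.641893, 0.241182)–(1.1906, -0.224136, 0)  len=0.4824
  (v22,v2,v23) [-+-] → (1.1906, -0.224136, 0)–(1.1906, -0.54432, -0.184857)  len=0.3697
  (v23,v2,v3) [-++] → (1.1906, -0.54432, -0.184857)–(1.1906, -1.17678, -0.55)  len=0.7303
  (v23,v3,v20) [-++] → (1.1906, -1.17678, -0.55)–(1.1906, -2.0622, -0.0388)  len=1.0224

Chained into 2 loop(s):
  loop 1: 10 segments, perimeter = 4.3475
  loop 2: 10 segments, perimeter = 4.3475
Total perimeter = 8.695


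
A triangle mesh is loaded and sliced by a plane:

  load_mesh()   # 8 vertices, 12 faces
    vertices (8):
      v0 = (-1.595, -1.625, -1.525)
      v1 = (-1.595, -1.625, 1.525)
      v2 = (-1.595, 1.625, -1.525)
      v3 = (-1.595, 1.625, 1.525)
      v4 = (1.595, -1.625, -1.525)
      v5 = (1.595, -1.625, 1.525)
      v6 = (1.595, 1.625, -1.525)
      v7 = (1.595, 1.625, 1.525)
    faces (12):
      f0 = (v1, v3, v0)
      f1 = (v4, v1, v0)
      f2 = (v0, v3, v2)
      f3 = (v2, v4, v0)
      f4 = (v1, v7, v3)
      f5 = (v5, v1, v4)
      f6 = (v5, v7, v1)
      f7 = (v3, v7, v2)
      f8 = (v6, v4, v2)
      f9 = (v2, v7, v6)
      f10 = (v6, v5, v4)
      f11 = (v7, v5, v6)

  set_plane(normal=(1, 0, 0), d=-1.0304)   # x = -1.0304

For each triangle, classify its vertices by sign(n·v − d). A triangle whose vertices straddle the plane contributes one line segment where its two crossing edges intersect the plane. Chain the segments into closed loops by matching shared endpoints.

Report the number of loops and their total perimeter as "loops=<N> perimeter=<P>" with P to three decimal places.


loops=1 perimeter=12.600

Straddling triangles (8 of 12):
  (v4,v1,v0) [+--] → (-1.0304, -1.625, 0.985179)–(-1.0304, -1.625, -1.525)  len=2.5102
  (v2,v4,v0) [-+-] → (-1.0304, 1.04978, -1.525)–(-1.0304, -1.625, -1.525)  len=2.6748
  (v1,v7,v3) [-+-] → (-1.0304, -1.04978, 1.525)–(-1.0304, 1.625, 1.525)  len=2.6748
  (v5,v1,v4) [+-+] → (-1.0304, -1.625, 1.525)–(-1.0304, -1.625, 0.985179)  len=0.5398
  (v5,v7,v1) [++-] → (-1.0304, -1.04978, 1.525)–(-1.0304, -1.625, 1.525)  len=0.5752
  (v3,v7,v2) [-+-] → (-1.0304, 1.625, 1.525)–(-1.0304, 1.625, -0.985179)  len=2.5102
  (v6,v4,v2) [++-] → (-1.0304, 1.04978, -1.525)–(-1.0304, 1.625, -1.525)  len=0.5752
  (v2,v7,v6) [-++] → (-1.0304, 1.625, -0.985179)–(-1.0304, 1.625, -1.525)  len=0.5398

Chained into 1 loop(s):
  loop 1: 8 segments, perimeter = 12.6000
Total perimeter = 12.600


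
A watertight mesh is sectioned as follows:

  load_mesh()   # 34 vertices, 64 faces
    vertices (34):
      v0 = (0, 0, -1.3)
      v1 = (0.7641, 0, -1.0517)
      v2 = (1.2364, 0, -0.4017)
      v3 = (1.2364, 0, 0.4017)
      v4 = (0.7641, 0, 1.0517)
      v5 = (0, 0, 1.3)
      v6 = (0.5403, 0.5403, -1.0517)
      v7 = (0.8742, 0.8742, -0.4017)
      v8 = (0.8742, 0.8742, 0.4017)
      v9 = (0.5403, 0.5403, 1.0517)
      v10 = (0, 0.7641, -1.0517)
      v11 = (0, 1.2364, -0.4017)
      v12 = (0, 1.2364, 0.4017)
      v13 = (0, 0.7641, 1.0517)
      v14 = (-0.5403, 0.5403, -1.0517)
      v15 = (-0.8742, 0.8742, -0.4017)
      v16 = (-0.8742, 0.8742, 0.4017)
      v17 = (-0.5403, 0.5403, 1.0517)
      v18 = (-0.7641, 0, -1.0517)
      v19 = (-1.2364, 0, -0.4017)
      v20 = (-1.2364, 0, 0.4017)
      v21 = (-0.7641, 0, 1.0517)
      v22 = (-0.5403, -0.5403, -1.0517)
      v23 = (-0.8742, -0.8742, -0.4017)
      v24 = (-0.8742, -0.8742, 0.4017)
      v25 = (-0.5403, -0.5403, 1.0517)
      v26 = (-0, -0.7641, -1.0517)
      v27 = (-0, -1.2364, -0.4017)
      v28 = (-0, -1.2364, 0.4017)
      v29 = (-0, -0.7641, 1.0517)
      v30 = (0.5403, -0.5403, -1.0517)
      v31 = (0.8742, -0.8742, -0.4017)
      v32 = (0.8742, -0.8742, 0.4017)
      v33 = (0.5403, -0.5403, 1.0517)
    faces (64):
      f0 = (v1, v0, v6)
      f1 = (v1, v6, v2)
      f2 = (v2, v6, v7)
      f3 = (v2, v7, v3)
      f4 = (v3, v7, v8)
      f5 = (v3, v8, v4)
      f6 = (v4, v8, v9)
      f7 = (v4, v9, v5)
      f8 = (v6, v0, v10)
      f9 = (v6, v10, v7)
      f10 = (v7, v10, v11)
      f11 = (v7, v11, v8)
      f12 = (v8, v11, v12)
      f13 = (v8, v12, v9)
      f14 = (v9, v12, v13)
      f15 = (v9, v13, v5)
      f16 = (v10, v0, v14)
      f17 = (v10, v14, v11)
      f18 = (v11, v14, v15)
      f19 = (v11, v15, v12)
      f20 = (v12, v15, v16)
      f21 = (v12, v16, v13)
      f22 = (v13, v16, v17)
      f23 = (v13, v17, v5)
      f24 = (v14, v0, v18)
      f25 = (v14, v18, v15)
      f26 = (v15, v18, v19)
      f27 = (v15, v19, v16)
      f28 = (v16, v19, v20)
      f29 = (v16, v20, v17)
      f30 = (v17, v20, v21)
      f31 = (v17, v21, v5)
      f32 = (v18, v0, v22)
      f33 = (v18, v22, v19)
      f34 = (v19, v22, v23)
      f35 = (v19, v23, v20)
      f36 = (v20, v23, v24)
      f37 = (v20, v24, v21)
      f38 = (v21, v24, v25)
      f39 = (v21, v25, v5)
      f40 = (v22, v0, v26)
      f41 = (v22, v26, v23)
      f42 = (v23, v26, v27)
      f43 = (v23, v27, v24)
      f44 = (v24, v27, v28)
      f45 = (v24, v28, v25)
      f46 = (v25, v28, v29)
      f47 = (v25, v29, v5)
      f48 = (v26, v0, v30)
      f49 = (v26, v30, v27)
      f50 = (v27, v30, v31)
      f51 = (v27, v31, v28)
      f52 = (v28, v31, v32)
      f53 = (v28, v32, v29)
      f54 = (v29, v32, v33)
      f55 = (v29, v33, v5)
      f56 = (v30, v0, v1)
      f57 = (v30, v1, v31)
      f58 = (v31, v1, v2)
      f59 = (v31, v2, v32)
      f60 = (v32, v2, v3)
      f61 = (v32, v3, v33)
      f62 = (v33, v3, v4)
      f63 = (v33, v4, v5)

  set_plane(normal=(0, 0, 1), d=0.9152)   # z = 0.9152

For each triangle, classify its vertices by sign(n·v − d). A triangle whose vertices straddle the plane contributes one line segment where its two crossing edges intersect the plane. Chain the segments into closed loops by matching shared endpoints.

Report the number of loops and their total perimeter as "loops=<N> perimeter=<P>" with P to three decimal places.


Straddling triangles (16 of 64):
  (v3,v8,v4) [--+] → (0.787221, 0.183582, 0.9152)–(0.863283, 0, 0.9152)  len=0.1987
  (v4,v8,v9) [+-+] → (0.787221, 0.183582, 0.9152)–(0.610419, 0.610419, 0.9152)  len=0.4620
  (v8,v12,v9) [--+] → (0.426837, 0.686481, 0.9152)–(0.610419, 0.610419, 0.9152)  len=0.1987
  (v9,v12,v13) [+-+] → (0.426837, 0.686481, 0.9152)–(0, 0.863283, 0.9152)  len=0.4620
  (v12,v16,v13) [--+] → (-0.183582, 0.787221, 0.9152)–(0, 0.863283, 0.9152)  len=0.1987
  (v13,v16,v17) [+-+] → (-0.183582, 0.787221, 0.9152)–(-0.610419, 0.610419, 0.9152)  len=0.4620
  (v16,v20,v17) [--+] → (-0.686481, 0.426837, 0.9152)–(-0.610419, 0.610419, 0.9152)  len=0.1987
  (v17,v20,v21) [+-+] → (-0.686481, 0.426837, 0.9152)–(-0.863283, 0, 0.9152)  len=0.4620
  (v20,v24,v21) [--+] → (-0.787221, -0.183582, 0.9152)–(-0.863283, 0, 0.9152)  len=0.1987
  (v21,v24,v25) [+-+] → (-0.787221, -0.183582, 0.9152)–(-0.610419, -0.610419, 0.9152)  len=0.4620
  (v24,v28,v25) [--+] → (-0.426837, -0.686481, 0.9152)–(-0.610419, -0.610419, 0.9152)  len=0.1987
  (v25,v28,v29) [+-+] → (-0.426837, -0.686481, 0.9152)–(0, -0.863283, 0.9152)  len=0.4620
  (v28,v32,v29) [--+] → (0.183582, -0.787221, 0.9152)–(0, -0.863283, 0.9152)  len=0.1987
  (v29,v32,v33) [+-+] → (0.183582, -0.787221, 0.9152)–(0.610419, -0.610419, 0.9152)  len=0.4620
  (v32,v3,v33) [--+] → (0.686481, -0.426837, 0.9152)–(0.610419, -0.610419, 0.9152)  len=0.1987
  (v33,v3,v4) [+-+] → (0.686481, -0.426837, 0.9152)–(0.863283, 0, 0.9152)  len=0.4620

Chained into 1 loop(s):
  loop 1: 16 segments, perimeter = 5.2858
Total perimeter = 5.286

loops=1 perimeter=5.286


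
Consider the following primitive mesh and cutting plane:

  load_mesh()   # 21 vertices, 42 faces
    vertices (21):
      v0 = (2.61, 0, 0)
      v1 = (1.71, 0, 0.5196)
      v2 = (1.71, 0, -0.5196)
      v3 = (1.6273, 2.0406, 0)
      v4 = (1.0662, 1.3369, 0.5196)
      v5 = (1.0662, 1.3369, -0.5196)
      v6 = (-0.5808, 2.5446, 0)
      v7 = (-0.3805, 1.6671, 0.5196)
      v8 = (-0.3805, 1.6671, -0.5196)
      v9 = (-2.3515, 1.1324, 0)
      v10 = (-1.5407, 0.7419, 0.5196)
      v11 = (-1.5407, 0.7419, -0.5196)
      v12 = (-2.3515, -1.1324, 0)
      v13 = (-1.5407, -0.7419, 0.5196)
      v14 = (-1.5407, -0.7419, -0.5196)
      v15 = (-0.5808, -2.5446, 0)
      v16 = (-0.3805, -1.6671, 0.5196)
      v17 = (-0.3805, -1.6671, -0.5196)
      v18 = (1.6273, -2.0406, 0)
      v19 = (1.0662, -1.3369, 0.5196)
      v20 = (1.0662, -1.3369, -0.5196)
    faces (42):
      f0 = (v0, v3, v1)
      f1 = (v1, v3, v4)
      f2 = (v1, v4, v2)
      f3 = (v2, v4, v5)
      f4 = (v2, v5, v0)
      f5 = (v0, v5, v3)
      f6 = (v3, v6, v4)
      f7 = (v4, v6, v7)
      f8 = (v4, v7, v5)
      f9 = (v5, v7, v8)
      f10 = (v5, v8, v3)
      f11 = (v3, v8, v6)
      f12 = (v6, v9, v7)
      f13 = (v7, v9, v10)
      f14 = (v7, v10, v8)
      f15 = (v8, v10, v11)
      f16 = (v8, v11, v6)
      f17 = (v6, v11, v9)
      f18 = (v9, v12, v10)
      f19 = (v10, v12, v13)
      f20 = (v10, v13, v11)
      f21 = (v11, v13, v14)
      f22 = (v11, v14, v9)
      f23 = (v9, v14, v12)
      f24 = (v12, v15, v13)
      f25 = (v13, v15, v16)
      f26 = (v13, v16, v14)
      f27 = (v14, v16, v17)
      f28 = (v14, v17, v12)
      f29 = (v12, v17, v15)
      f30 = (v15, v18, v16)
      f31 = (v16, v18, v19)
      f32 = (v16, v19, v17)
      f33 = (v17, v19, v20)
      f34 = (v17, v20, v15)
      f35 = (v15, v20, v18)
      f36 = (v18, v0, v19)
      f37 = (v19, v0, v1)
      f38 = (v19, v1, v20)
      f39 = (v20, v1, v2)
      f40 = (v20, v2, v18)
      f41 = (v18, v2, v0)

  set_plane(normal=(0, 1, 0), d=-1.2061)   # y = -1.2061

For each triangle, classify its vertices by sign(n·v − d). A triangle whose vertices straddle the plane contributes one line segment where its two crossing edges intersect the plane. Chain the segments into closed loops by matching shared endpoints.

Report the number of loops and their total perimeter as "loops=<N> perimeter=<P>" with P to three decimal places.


loops=2 perimeter=6.958

Straddling triangles (12 of 42):
  (v12,v15,v13) [+-+] → (-2.25909, -1.2061, 0)–(-1.29352, -1.2061, 0.385802)  len=1.0398
  (v13,v15,v16) [+--] → (-1.29352, -1.2061, 0.385802)–(-0.958594, -1.2061, 0.5196)  len=0.3607
  (v13,v16,v14) [+-+] → (-0.958594, -1.2061, 0.5196)–(-0.958594, -1.2061, 0.00179715)  len=0.5178
  (v14,v16,v17) [+--] → (-0.958594, -1.2061, 0.00179715)–(-0.958594, -1.2061, -0.5196)  len=0.5214
  (v14,v17,v12) [+-+] → (-0.958594, -1.2061, -0.5196)–(-2.07983, -1.2061, -0.0716187)  len=1.2074
  (v12,v17,v15) [+--] → (-2.07983, -1.2061, -0.0716187)–(-2.25909, -1.2061, 0)  len=0.1930
  (v18,v0,v19) [-+-] → (2.02917, -1.2061, 0)–(1.21724, -1.2061, 0.468763)  len=0.9375
  (v19,v0,v1) [-++] → (1.21724, -1.2061, 0.468763)–(1.12919, -1.2061, 0.5196)  len=0.1017
  (v19,v1,v20) [-+-] → (1.12919, -1.2061, 0.5196)–(1.12919, -1.2061, -0.417926)  len=0.9375
  (v20,v1,v2) [-++] → (1.12919, -1.2061, -0.417926)–(1.12919, -1.2061, -0.5196)  len=0.1017
  (v20,v2,v18) [-+-] → (1.12919, -1.2061, -0.5196)–(1.66112, -1.2061, -0.21249)  len=0.6142
  (v18,v2,v0) [-++] → (1.66112, -1.2061, -0.21249)–(2.02917, -1.2061, 0)  len=0.4250

Chained into 2 loop(s):
  loop 1: 6 segments, perimeter = 3.8401
  loop 2: 6 segments, perimeter = 3.1176
Total perimeter = 6.958


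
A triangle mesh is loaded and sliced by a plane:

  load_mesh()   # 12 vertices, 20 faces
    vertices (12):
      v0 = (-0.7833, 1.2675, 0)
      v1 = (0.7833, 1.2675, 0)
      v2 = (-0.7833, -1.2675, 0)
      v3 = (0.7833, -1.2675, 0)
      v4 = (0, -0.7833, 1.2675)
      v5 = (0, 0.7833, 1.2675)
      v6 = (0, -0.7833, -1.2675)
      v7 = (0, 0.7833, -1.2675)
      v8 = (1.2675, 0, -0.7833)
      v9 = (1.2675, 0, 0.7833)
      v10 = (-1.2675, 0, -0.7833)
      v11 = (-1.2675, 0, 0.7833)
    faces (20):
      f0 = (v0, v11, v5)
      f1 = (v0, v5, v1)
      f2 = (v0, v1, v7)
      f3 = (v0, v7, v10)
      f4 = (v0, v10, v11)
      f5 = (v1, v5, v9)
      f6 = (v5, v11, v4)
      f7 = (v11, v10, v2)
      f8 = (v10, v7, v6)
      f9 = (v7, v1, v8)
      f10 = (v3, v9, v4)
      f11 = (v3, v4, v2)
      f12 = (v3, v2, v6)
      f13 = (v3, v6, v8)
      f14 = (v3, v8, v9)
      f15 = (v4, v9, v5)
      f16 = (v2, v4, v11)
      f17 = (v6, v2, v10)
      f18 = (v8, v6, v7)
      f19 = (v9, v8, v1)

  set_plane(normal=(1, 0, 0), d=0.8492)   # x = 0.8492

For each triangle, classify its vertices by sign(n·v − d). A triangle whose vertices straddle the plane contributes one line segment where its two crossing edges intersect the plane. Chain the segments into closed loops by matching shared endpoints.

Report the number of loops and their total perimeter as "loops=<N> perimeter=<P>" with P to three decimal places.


loops=1 perimeter=6.192

Straddling triangles (8 of 20):
  (v1,v5,v9) [--+] → (0.8492, 0.258504, 0.943096)–(0.8492, 1.09499, 0.106608)  len=1.1830
  (v7,v1,v8) [--+] → (0.8492, 1.09499, -0.106608)–(0.8492, 0.258504, -0.943096)  len=1.1830
  (v3,v9,v4) [-+-] → (0.8492, -1.09499, 0.106608)–(0.8492, -0.258504, 0.943096)  len=1.1830
  (v3,v6,v8) [--+] → (0.8492, -0.258504, -0.943096)–(0.8492, -1.09499, -0.106608)  len=1.1830
  (v3,v8,v9) [-++] → (0.8492, -1.09499, -0.106608)–(0.8492, -1.09499, 0.106608)  len=0.2132
  (v4,v9,v5) [-+-] → (0.8492, -0.258504, 0.943096)–(0.8492, 0.258504, 0.943096)  len=0.5170
  (v8,v6,v7) [+--] → (0.8492, -0.258504, -0.943096)–(0.8492, 0.258504, -0.943096)  len=0.5170
  (v9,v8,v1) [++-] → (0.8492, 1.09499, -0.106608)–(0.8492, 1.09499, 0.106608)  len=0.2132

Chained into 1 loop(s):
  loop 1: 8 segments, perimeter = 6.1923
Total perimeter = 6.192


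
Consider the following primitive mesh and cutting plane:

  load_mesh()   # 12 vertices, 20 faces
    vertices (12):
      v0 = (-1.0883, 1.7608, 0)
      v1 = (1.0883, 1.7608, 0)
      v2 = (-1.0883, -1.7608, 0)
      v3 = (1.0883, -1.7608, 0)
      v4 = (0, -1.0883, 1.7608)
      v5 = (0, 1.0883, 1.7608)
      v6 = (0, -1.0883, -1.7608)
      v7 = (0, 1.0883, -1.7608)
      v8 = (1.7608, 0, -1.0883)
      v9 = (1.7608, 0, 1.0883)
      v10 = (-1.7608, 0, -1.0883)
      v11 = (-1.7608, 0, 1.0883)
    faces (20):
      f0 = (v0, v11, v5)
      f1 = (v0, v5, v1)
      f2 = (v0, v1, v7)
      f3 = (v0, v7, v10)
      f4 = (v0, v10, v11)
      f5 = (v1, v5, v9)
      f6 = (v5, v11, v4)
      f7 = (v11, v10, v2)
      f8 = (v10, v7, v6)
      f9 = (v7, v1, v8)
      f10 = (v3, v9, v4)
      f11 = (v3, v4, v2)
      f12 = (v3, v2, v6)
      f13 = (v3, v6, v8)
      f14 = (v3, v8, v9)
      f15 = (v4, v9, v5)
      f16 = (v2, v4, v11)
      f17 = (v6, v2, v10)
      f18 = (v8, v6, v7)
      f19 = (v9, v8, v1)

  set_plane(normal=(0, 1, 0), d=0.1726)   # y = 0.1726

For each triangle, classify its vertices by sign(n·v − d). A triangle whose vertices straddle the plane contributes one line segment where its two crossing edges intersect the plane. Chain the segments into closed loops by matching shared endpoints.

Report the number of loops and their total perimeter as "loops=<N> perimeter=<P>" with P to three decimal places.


Straddling triangles (10 of 20):
  (v0,v11,v5) [+-+] → (-1.69488, 0.1726, 0.981621)–(-1.48154, 0.1726, 1.19496)  len=0.3017
  (v0,v7,v10) [++-] → (-1.48154, 0.1726, -1.19496)–(-1.69488, 0.1726, -0.981621)  len=0.3017
  (v0,v10,v11) [+--] → (-1.69488, 0.1726, -0.981621)–(-1.69488, 0.1726, 0.981621)  len=1.9632
  (v1,v5,v9) [++-] → (1.48154, 0.1726, 1.19496)–(1.69488, 0.1726, 0.981621)  len=0.3017
  (v5,v11,v4) [+--] → (-1.48154, 0.1726, 1.19496)–(0, 0.1726, 1.7608)  len=1.5859
  (v10,v7,v6) [-+-] → (-1.48154, 0.1726, -1.19496)–(0, 0.1726, -1.7608)  len=1.5859
  (v7,v1,v8) [++-] → (1.69488, 0.1726, -0.981621)–(1.48154, 0.1726, -1.19496)  len=0.3017
  (v4,v9,v5) [--+] → (1.48154, 0.1726, 1.19496)–(0, 0.1726, 1.7608)  len=1.5859
  (v8,v6,v7) [--+] → (0, 0.1726, -1.7608)–(1.48154, 0.1726, -1.19496)  len=1.5859
  (v9,v8,v1) [--+] → (1.69488, 0.1726, -0.981621)–(1.69488, 0.1726, 0.981621)  len=1.9632

Chained into 1 loop(s):
  loop 1: 10 segments, perimeter = 11.4770
Total perimeter = 11.477

loops=1 perimeter=11.477


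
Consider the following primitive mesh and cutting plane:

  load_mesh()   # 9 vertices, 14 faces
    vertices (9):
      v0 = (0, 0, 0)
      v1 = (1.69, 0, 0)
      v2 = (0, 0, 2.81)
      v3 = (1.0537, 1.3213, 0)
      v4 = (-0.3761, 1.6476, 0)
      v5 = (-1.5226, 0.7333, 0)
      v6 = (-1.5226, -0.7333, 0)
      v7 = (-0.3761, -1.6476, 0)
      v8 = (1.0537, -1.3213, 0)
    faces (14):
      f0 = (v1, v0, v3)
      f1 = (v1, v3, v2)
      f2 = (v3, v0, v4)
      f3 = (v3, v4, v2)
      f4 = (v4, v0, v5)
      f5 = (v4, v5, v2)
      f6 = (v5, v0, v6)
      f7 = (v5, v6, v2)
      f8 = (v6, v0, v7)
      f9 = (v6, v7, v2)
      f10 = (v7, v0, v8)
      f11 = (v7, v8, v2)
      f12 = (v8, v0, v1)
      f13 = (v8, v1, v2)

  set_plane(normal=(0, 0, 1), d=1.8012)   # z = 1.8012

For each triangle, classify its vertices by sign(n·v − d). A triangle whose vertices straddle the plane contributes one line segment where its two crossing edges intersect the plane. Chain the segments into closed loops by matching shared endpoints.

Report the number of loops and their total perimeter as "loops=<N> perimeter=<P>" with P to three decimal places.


loops=1 perimeter=3.685

Straddling triangles (7 of 14):
  (v1,v3,v2) [--+] → (0.378282, 0.474351, 1.8012)–(0.606716, 0, 1.8012)  len=0.5265
  (v3,v4,v2) [--+] → (-0.135021, 0.591494, 1.8012)–(0.378282, 0.474351, 1.8012)  len=0.5265
  (v4,v5,v2) [--+] → (-0.546619, 0.263257, 1.8012)–(-0.135021, 0.591494, 1.8012)  len=0.5265
  (v5,v6,v2) [--+] → (-0.546619, -0.263257, 1.8012)–(-0.546619, 0.263257, 1.8012)  len=0.5265
  (v6,v7,v2) [--+] → (-0.135021, -0.591494, 1.8012)–(-0.546619, -0.263257, 1.8012)  len=0.5265
  (v7,v8,v2) [--+] → (0.378282, -0.474351, 1.8012)–(-0.135021, -0.591494, 1.8012)  len=0.5265
  (v8,v1,v2) [--+] → (0.606716, 0, 1.8012)–(0.378282, -0.474351, 1.8012)  len=0.5265

Chained into 1 loop(s):
  loop 1: 7 segments, perimeter = 3.6854
Total perimeter = 3.685


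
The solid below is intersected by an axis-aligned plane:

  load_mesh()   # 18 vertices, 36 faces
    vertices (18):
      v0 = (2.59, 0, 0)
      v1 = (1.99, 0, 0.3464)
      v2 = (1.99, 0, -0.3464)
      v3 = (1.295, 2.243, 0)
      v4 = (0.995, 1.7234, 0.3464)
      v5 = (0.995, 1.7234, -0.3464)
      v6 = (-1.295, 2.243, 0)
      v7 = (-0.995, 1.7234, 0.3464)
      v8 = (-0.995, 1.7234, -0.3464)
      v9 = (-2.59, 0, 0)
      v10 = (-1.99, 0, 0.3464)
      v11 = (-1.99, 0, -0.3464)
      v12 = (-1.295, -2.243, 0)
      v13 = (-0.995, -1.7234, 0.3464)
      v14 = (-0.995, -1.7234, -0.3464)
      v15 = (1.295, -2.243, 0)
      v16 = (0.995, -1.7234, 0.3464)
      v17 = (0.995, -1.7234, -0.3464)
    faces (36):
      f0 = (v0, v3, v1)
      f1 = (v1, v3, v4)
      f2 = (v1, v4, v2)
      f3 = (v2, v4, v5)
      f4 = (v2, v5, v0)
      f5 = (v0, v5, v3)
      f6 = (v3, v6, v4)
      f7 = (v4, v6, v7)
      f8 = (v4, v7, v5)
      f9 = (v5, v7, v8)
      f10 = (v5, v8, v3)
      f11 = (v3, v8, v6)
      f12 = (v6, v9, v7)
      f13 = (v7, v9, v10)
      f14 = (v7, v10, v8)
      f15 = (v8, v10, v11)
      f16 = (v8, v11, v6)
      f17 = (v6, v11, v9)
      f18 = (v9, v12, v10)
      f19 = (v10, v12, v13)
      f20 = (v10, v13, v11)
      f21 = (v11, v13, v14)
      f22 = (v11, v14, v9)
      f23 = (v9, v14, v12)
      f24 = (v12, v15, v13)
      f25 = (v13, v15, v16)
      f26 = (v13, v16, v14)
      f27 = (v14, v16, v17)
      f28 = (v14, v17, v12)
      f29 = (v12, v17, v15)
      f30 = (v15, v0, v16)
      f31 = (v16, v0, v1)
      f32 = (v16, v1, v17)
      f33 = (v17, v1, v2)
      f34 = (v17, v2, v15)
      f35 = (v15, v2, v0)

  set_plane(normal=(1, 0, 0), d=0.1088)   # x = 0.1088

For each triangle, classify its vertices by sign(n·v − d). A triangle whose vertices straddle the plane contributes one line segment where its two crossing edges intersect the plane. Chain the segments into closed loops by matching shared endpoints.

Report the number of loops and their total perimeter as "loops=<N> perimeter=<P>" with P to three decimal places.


loops=2 perimeter=3.884

Straddling triangles (12 of 36):
  (v3,v6,v4) [+-+] → (0.1088, 2.243, 0)–(0.1088, 1.92448, 0.212348)  len=0.3828
  (v4,v6,v7) [+--] → (0.1088, 1.92448, 0.212348)–(0.1088, 1.7234, 0.3464)  len=0.2417
  (v4,v7,v5) [+-+] → (0.1088, 1.7234, 0.3464)–(0.1088, 1.7234, -0.0378777)  len=0.3843
  (v5,v7,v8) [+--] → (0.1088, 1.7234, -0.0378777)–(0.1088, 1.7234, -0.3464)  len=0.3085
  (v5,v8,v3) [+-+] → (0.1088, 1.7234, -0.3464)–(0.1088, 1.97385, -0.179432)  len=0.3010
  (v3,v8,v6) [+--] → (0.1088, 1.97385, -0.179432)–(0.1088, 2.243, 0)  len=0.3235
  (v12,v15,v13) [-+-] → (0.1088, -2.243, 0)–(0.1088, -1.97385, 0.179432)  len=0.3235
  (v13,v15,v16) [-++] → (0.1088, -1.97385, 0.179432)–(0.1088, -1.7234, 0.3464)  len=0.3010
  (v13,v16,v14) [-+-] → (0.1088, -1.7234, 0.3464)–(0.1088, -1.7234, 0.0378777)  len=0.3085
  (v14,v16,v17) [-++] → (0.1088, -1.7234, 0.0378777)–(0.1088, -1.7234, -0.3464)  len=0.3843
  (v14,v17,v12) [-+-] → (0.1088, -1.7234, -0.3464)–(0.1088, -1.92448, -0.212348)  len=0.2417
  (v12,v17,v15) [-++] → (0.1088, -1.92448, -0.212348)–(0.1088, -2.243, 0)  len=0.3828

Chained into 2 loop(s):
  loop 1: 6 segments, perimeter = 1.9418
  loop 2: 6 segments, perimeter = 1.9418
Total perimeter = 3.884


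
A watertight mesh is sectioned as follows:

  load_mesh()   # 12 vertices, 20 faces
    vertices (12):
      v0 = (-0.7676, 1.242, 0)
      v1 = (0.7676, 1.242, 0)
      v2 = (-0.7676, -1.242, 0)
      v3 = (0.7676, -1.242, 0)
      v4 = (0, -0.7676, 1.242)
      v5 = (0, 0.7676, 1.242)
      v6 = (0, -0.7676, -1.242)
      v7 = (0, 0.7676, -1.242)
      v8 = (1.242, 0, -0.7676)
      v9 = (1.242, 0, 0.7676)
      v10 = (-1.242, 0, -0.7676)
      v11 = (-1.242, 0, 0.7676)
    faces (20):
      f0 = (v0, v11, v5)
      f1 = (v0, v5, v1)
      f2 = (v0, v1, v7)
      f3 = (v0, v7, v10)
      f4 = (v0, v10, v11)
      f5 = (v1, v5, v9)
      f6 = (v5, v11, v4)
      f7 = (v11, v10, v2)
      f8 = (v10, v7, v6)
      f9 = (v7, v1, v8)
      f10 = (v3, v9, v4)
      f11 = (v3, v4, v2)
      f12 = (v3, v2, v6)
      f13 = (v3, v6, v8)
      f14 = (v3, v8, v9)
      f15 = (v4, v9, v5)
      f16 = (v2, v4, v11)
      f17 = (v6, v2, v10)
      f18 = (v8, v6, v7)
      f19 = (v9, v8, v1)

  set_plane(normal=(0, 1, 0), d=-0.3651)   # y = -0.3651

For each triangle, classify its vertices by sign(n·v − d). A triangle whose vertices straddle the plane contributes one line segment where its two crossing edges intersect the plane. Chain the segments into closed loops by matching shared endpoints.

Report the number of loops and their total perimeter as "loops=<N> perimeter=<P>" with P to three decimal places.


loops=1 perimeter=7.509

Straddling triangles (10 of 20):
  (v5,v11,v4) [++-] → (-0.651257, -0.3651, 0.993243)–(0, -0.3651, 1.242)  len=0.6971
  (v11,v10,v2) [++-] → (-1.10254, -0.3651, -0.541955)–(-1.10254, -0.3651, 0.541955)  len=1.0839
  (v10,v7,v6) [++-] → (0, -0.3651, -1.242)–(-0.651257, -0.3651, -0.993243)  len=0.6971
  (v3,v9,v4) [-+-] → (1.10254, -0.3651, 0.541955)–(0.651257, -0.3651, 0.993243)  len=0.6382
  (v3,v6,v8) [--+] → (0.651257, -0.3651, -0.993243)–(1.10254, -0.3651, -0.541955)  len=0.6382
  (v3,v8,v9) [-++] → (1.10254, -0.3651, -0.541955)–(1.10254, -0.3651, 0.541955)  len=1.0839
  (v4,v9,v5) [-++] → (0.651257, -0.3651, 0.993243)–(0, -0.3651, 1.242)  len=0.6971
  (v2,v4,v11) [--+] → (-0.651257, -0.3651, 0.993243)–(-1.10254, -0.3651, 0.541955)  len=0.6382
  (v6,v2,v10) [--+] → (-1.10254, -0.3651, -0.541955)–(-0.651257, -0.3651, -0.993243)  len=0.6382
  (v8,v6,v7) [+-+] → (0.651257, -0.3651, -0.993243)–(0, -0.3651, -1.242)  len=0.6971

Chained into 1 loop(s):
  loop 1: 10 segments, perimeter = 7.5093
Total perimeter = 7.509


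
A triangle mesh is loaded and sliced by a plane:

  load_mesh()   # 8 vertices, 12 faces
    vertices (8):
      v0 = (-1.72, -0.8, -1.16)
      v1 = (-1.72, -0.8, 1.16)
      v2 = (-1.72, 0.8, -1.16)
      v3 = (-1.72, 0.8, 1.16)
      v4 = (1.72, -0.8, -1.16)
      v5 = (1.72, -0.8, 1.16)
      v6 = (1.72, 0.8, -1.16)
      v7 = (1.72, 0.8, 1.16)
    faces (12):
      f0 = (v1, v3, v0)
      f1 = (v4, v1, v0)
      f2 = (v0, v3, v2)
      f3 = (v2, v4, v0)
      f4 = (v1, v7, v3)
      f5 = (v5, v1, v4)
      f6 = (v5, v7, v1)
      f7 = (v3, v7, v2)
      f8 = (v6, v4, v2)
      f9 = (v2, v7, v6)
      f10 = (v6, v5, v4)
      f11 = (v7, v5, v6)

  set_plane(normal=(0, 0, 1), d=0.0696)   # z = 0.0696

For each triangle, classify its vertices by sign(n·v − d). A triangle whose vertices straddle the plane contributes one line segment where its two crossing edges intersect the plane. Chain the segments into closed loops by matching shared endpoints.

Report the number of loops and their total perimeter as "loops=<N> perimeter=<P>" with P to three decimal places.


Straddling triangles (8 of 12):
  (v1,v3,v0) [++-] → (-1.72, 0.048, 0.0696)–(-1.72, -0.8, 0.0696)  len=0.8480
  (v4,v1,v0) [-+-] → (-0.1032, -0.8, 0.0696)–(-1.72, -0.8, 0.0696)  len=1.6168
  (v0,v3,v2) [-+-] → (-1.72, 0.048, 0.0696)–(-1.72, 0.8, 0.0696)  len=0.7520
  (v5,v1,v4) [++-] → (-0.1032, -0.8, 0.0696)–(1.72, -0.8, 0.0696)  len=1.8232
  (v3,v7,v2) [++-] → (0.1032, 0.8, 0.0696)–(-1.72, 0.8, 0.0696)  len=1.8232
  (v2,v7,v6) [-+-] → (0.1032, 0.8, 0.0696)–(1.72, 0.8, 0.0696)  len=1.6168
  (v6,v5,v4) [-+-] → (1.72, -0.048, 0.0696)–(1.72, -0.8, 0.0696)  len=0.7520
  (v7,v5,v6) [++-] → (1.72, -0.048, 0.0696)–(1.72, 0.8, 0.0696)  len=0.8480

Chained into 1 loop(s):
  loop 1: 8 segments, perimeter = 10.0800
Total perimeter = 10.080

loops=1 perimeter=10.080


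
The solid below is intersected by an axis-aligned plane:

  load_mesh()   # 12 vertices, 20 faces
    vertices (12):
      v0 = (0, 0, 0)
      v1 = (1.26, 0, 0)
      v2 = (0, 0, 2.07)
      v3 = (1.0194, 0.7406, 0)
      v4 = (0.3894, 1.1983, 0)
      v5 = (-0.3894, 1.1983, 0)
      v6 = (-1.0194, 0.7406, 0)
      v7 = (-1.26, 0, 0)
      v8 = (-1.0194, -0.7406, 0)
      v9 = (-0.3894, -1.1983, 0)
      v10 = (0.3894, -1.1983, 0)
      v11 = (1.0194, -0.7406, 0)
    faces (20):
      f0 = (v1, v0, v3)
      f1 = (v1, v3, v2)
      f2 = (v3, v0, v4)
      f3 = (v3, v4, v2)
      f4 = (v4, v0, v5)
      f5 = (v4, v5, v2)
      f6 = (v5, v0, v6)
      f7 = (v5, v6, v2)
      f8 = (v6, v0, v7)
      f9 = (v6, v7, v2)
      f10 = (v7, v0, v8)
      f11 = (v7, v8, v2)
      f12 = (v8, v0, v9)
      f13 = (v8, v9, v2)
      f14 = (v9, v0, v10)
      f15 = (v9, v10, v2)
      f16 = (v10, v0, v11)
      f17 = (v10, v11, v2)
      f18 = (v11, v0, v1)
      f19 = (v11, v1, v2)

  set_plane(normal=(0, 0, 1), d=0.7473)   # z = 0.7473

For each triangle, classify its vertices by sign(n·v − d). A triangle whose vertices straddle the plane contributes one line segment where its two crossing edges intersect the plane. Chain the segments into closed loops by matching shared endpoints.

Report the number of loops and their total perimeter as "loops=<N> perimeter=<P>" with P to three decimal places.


loops=1 perimeter=4.976

Straddling triangles (10 of 20):
  (v1,v3,v2) [--+] → (0.651382, 0.473233, 0.7473)–(0.805122, 0, 0.7473)  len=0.4976
  (v3,v4,v2) [--+] → (0.248821, 0.765696, 0.7473)–(0.651382, 0.473233, 0.7473)  len=0.4976
  (v4,v5,v2) [--+] → (-0.248821, 0.765696, 0.7473)–(0.248821, 0.765696, 0.7473)  len=0.4976
  (v5,v6,v2) [--+] → (-0.651382, 0.473233, 0.7473)–(-0.248821, 0.765696, 0.7473)  len=0.4976
  (v6,v7,v2) [--+] → (-0.805122, 0, 0.7473)–(-0.651382, 0.473233, 0.7473)  len=0.4976
  (v7,v8,v2) [--+] → (-0.651382, -0.473233, 0.7473)–(-0.805122, 0, 0.7473)  len=0.4976
  (v8,v9,v2) [--+] → (-0.248821, -0.765696, 0.7473)–(-0.651382, -0.473233, 0.7473)  len=0.4976
  (v9,v10,v2) [--+] → (0.248821, -0.765696, 0.7473)–(-0.248821, -0.765696, 0.7473)  len=0.4976
  (v10,v11,v2) [--+] → (0.651382, -0.473233, 0.7473)–(0.248821, -0.765696, 0.7473)  len=0.4976
  (v11,v1,v2) [--+] → (0.805122, 0, 0.7473)–(0.651382, -0.473233, 0.7473)  len=0.4976

Chained into 1 loop(s):
  loop 1: 10 segments, perimeter = 4.9759
Total perimeter = 4.976


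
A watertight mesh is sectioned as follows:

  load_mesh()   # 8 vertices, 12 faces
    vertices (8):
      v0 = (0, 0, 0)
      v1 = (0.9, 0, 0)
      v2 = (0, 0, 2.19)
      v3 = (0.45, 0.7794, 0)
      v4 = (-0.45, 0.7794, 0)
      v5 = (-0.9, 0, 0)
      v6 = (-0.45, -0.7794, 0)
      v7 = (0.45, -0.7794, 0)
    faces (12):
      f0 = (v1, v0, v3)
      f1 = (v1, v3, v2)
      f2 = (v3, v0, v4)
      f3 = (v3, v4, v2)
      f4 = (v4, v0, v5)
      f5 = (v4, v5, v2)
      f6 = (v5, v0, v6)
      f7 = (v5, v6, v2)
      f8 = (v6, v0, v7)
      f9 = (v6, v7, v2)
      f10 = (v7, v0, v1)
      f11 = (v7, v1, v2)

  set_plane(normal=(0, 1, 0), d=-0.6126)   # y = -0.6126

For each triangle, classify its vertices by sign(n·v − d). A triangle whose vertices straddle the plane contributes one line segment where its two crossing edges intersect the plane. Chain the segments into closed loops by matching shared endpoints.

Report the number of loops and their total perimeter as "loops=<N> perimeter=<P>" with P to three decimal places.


loops=1 perimeter=2.813

Straddling triangles (6 of 12):
  (v5,v0,v6) [++-] → (-0.353695, -0.6126, 0)–(-0.546305, -0.6126, 0)  len=0.1926
  (v5,v6,v2) [+-+] → (-0.546305, -0.6126, 0)–(-0.353695, -0.6126, 0.468684)  len=0.5067
  (v6,v0,v7) [-+-] → (-0.353695, -0.6126, 0)–(0.353695, -0.6126, 0)  len=0.7074
  (v6,v7,v2) [--+] → (0.353695, -0.6126, 0.468684)–(-0.353695, -0.6126, 0.468684)  len=0.7074
  (v7,v0,v1) [-++] → (0.353695, -0.6126, 0)–(0.546305, -0.6126, 0)  len=0.1926
  (v7,v1,v2) [-++] → (0.546305, -0.6126, 0)–(0.353695, -0.6126, 0.468684)  len=0.5067

Chained into 1 loop(s):
  loop 1: 6 segments, perimeter = 2.8134
Total perimeter = 2.813


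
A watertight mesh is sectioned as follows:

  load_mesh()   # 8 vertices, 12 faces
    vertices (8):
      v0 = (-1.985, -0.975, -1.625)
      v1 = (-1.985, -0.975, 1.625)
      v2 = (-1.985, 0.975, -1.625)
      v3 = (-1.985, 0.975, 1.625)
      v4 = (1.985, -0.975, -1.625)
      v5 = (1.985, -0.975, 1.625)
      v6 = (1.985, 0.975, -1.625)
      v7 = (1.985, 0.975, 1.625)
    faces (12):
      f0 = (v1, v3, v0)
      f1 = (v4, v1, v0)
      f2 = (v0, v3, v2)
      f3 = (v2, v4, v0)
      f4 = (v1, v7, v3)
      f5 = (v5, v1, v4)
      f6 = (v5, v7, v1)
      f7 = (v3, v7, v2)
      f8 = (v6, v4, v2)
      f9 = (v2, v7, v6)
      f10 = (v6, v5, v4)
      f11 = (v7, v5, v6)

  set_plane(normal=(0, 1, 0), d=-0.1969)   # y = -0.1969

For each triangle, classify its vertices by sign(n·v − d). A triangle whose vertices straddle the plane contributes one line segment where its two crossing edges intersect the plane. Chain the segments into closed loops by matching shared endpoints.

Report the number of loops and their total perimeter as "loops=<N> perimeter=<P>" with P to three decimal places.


loops=1 perimeter=14.440

Straddling triangles (8 of 12):
  (v1,v3,v0) [-+-] → (-1.985, -0.1969, 1.625)–(-1.985, -0.1969, -0.328167)  len=1.9532
  (v0,v3,v2) [-++] → (-1.985, -0.1969, -0.328167)–(-1.985, -0.1969, -1.625)  len=1.2968
  (v2,v4,v0) [+--] → (0.400868, -0.1969, -1.625)–(-1.985, -0.1969, -1.625)  len=2.3859
  (v1,v7,v3) [-++] → (-0.400868, -0.1969, 1.625)–(-1.985, -0.1969, 1.625)  len=1.5841
  (v5,v7,v1) [-+-] → (1.985, -0.1969, 1.625)–(-0.400868, -0.1969, 1.625)  len=2.3859
  (v6,v4,v2) [+-+] → (1.985, -0.1969, -1.625)–(0.400868, -0.1969, -1.625)  len=1.5841
  (v6,v5,v4) [+--] → (1.985, -0.1969, 0.328167)–(1.985, -0.1969, -1.625)  len=1.9532
  (v7,v5,v6) [+-+] → (1.985, -0.1969, 1.625)–(1.985, -0.1969, 0.328167)  len=1.2968

Chained into 1 loop(s):
  loop 1: 8 segments, perimeter = 14.4400
Total perimeter = 14.440


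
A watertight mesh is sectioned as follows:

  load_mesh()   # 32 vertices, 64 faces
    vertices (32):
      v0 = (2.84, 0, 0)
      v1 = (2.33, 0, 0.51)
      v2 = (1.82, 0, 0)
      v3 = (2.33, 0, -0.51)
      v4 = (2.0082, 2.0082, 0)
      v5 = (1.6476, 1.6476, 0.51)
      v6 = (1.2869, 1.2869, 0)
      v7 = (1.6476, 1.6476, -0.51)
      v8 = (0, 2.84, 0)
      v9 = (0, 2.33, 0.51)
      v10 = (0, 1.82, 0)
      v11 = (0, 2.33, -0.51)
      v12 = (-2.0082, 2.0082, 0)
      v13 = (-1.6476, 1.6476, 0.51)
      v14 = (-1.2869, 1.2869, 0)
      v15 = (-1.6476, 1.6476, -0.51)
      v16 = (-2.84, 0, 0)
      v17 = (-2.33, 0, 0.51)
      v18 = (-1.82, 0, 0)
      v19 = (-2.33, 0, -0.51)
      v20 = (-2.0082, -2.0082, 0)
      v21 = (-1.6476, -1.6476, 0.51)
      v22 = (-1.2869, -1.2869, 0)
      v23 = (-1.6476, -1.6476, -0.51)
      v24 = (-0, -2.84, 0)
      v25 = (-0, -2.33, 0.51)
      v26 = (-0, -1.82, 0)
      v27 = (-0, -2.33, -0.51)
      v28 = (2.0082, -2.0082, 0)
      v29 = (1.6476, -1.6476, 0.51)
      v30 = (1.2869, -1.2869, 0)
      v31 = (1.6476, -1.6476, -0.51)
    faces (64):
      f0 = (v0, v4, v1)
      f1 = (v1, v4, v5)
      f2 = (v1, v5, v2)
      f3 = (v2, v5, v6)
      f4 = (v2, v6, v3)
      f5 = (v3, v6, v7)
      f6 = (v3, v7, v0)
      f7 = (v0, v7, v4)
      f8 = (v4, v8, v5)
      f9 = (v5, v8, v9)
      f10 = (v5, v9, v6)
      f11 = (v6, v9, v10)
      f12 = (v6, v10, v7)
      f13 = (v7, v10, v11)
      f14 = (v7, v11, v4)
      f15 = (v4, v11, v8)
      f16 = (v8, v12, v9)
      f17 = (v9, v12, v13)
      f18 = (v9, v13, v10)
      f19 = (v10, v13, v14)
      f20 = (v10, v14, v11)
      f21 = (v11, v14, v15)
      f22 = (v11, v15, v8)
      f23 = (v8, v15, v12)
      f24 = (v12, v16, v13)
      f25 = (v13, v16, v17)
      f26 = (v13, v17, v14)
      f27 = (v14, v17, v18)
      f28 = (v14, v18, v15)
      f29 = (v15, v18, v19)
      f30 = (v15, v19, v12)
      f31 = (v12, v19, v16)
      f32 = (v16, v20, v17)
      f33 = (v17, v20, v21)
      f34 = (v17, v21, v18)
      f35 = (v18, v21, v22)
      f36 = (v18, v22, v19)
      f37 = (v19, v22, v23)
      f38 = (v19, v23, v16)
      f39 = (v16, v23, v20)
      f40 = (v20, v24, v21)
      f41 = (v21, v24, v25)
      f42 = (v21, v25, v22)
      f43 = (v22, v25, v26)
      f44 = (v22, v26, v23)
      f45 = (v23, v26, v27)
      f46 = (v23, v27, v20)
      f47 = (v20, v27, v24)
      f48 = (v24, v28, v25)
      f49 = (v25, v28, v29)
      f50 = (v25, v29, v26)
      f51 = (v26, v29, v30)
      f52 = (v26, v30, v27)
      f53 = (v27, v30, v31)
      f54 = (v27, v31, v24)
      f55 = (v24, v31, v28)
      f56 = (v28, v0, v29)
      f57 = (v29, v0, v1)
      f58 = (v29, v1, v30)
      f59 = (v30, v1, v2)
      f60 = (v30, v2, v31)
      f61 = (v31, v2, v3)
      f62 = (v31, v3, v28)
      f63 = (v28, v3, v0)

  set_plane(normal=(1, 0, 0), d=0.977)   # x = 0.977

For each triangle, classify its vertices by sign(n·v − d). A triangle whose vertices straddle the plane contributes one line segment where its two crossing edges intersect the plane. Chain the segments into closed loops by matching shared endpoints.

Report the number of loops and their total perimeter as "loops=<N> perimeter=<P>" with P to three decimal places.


Straddling triangles (16 of 64):
  (v4,v8,v5) [+-+] → (0.977, 2.43532, 0)–(0.977, 2.13293, 0.302422)  len=0.4277
  (v5,v8,v9) [+--] → (0.977, 2.13293, 0.302422)–(0.977, 1.92535, 0.51)  len=0.2936
  (v5,v9,v6) [+-+] → (0.977, 1.92535, 0.51)–(0.977, 1.53809, 0.122814)  len=0.5476
  (v6,v9,v10) [+--] → (0.977, 1.53809, 0.122814)–(0.977, 1.41528, 0)  len=0.1737
  (v6,v10,v7) [+-+] → (0.977, 1.41528, 0)–(0.977, 1.71777, -0.302422)  len=0.4277
  (v7,v10,v11) [+--] → (0.977, 1.71777, -0.302422)–(0.977, 1.92535, -0.51)  len=0.2936
  (v7,v11,v4) [+-+] → (0.977, 1.92535, -0.51)–(0.977, 2.17344, -0.261882)  len=0.3509
  (v4,v11,v8) [+--] → (0.977, 2.17344, -0.261882)–(0.977, 2.43532, 0)  len=0.3704
  (v24,v28,v25) [-+-] → (0.977, -2.43532, 0)–(0.977, -2.17344, 0.261882)  len=0.3704
  (v25,v28,v29) [-++] → (0.977, -2.17344, 0.261882)–(0.977, -1.92535, 0.51)  len=0.3509
  (v25,v29,v26) [-+-] → (0.977, -1.92535, 0.51)–(0.977, -1.71777, 0.302422)  len=0.2936
  (v26,v29,v30) [-++] → (0.977, -1.71777, 0.302422)–(0.977, -1.41528, 0)  len=0.4277
  (v26,v30,v27) [-+-] → (0.977, -1.41528, 0)–(0.977, -1.53809, -0.122814)  len=0.1737
  (v27,v30,v31) [-++] → (0.977, -1.53809, -0.122814)–(0.977, -1.92535, -0.51)  len=0.5476
  (v27,v31,v24) [-+-] → (0.977, -1.92535, -0.51)–(0.977, -2.13293, -0.302422)  len=0.2936
  (v24,v31,v28) [-++] → (0.977, -2.13293, -0.302422)–(0.977, -2.43532, 0)  len=0.4277

Chained into 2 loop(s):
  loop 1: 8 segments, perimeter = 2.8851
  loop 2: 8 segments, perimeter = 2.8851
Total perimeter = 5.770

loops=2 perimeter=5.770
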